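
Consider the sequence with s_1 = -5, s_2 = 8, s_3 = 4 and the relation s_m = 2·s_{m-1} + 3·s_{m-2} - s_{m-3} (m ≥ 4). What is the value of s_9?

s_4 = 37, s_5 = 78, s_6 = 263, s_7 = 723, s_8 = 2157, s_9 = 6220.

6220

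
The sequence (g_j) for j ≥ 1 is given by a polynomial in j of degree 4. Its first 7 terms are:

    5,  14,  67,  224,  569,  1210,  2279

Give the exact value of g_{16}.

64820

1st diffs: 9, 53, 157, 345, 641, 1069.
2nd diffs: 44, 104, 188, 296, 428.
3rd diffs: 60, 84, 108, 132.
4th diffs: 24, 24, 24 (constant).
Newton forward-difference form: g_j = 5 + 9·C(j-1,1) + 44·C(j-1,2) + 60·C(j-1,3) + 24·C(j-1,4).
At j = 16: j-1 = 15, so g_{16} = 5 + 135 + 4620 + 27300 + 32760 = 64820.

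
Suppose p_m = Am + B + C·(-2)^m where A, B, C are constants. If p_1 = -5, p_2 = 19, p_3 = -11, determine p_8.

At m = 1, 2, 3: A + B - 2C = -5; 2A + B + 4C = 19; 3A + B - 8C = -11.
Subtracting the first from the second: A + 6C = 24.
Subtracting the second from the third: A - 12C = -30.
Solving: C = 3, A = 6, then B = -5.
Therefore p_8 = 48 + (-5) + 3·256 = 811.

811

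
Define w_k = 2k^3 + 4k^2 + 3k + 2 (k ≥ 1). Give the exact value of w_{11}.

w_{11} = 2·11^3 + 4·11^2 + 3·11 + 2 = 3181.

3181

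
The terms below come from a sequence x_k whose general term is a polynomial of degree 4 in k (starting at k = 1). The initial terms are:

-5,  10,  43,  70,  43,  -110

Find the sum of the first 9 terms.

-4041

1st diffs: 15, 33, 27, -27, -153.
2nd diffs: 18, -6, -54, -126.
3rd diffs: -24, -48, -72.
4th diffs: -24, -24 (constant).
Newton forward-difference form: x_k = -5 + 15·C(k-1,1) + 18·C(k-1,2) + (-24)·C(k-1,3) + (-24)·C(k-1,4).
Continuing: -485, -1202, -2405.
Summing k = 1..9 (9 terms) gives -4041.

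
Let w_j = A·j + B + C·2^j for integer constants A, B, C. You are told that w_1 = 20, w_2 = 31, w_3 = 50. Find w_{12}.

Write the equations: A + B + 2C = 20; 2A + B + 4C = 31; 3A + B + 8C = 50.
Subtracting the first from the second: A + 2C = 11.
Subtracting the second from the third: A + 4C = 19.
Solving: C = 4, A = 3, then B = 9.
So w_j = 3·j + 9 + 4·2^j; at j=12 this is 16429.

16429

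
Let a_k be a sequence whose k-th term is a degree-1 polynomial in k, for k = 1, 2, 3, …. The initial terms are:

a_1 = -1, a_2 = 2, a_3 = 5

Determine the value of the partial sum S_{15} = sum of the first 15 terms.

300

1st diffs: 3, 3 (constant).
So a_k = 3k - 4.
Continuing: …, 8, 11, 14, 17, …, a_{15} = 41.
Summing k = 1..15 (15 terms) gives 300.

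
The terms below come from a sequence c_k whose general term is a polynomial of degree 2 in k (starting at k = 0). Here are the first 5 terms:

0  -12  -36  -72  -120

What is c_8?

-432

1st diffs: -12, -24, -36, -48.
2nd diffs: -12, -12, -12 (constant).
So c_k = -6k^2 - 6k.
Evaluating at k = 8 gives c_8 = -432.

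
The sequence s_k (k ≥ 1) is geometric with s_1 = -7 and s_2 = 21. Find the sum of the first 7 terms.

-3829

Common ratio r = -3.
s_k = (-7)·(-3)^(k-1).
S = (-7)·((-3)^7 - 1)/(-3 - 1) = (-7)·(-2187 - 1)/(-4) = -3829.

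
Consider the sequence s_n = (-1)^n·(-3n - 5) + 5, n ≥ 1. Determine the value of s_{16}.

-48

(-1)^16 = 1; -3n - 5 at n=16 is -53; so s_{16} = -48.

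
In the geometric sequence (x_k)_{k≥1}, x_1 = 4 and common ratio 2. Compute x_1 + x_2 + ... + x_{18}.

x_k = 4·2^(k-1).
S = 4·(2^18 - 1)/(2 - 1) = 4·(262144 - 1)/(1) = 1048572.

1048572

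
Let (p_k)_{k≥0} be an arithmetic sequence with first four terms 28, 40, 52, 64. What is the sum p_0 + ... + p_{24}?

Common difference d = 12.
p_k = 28 + (k - 0)·12.
p_{24} = 316; S = 25·(28 + 316)/2 = 4300.

4300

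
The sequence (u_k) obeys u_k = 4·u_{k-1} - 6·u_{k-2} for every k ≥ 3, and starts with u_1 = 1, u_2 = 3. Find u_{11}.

Compute successive terms:
u_3 = 6, u_4 = 6, u_5 = -12, u_6 = -84, u_7 = -264, u_8 = -552, u_9 = -624, u_{10} = 816, u_{11} = 7008.

7008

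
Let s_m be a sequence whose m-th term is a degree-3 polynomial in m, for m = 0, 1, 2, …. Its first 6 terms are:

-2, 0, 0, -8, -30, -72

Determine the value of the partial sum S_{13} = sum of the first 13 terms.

1st diffs: 2, 0, -8, -22, -42.
2nd diffs: -2, -8, -14, -20.
3rd diffs: -6, -6, -6 (constant).
Newton forward-difference form: s_m = -2 + 2·C(m,1) + (-2)·C(m,2) + (-6)·C(m,3).
Continuing: …, -140, -240, -378, -560, …, s_{12} = -1430.
Summing m = 0..12 (13 terms) gives -4732.

-4732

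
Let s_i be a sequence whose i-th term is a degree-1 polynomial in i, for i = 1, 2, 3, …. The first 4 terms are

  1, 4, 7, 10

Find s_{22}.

64

1st diffs: 3, 3, 3 (constant).
So s_i = 3i - 2.
Evaluating at i = 22 gives s_{22} = 64.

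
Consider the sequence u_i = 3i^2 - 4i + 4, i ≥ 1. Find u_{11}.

u_{11} = 3·11^2 - 4·11 + 4 = 323.

323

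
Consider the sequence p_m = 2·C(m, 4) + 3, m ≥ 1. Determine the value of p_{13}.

1433

C(13, 4) = 715, so p_{13} = 1433.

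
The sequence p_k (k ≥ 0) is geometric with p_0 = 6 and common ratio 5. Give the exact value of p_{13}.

p_k = 6·5^(k-0).
p_{13} = 6·5^13 = 7324218750.

7324218750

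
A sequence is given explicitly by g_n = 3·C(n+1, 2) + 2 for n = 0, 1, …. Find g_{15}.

C(16, 2) = 120, so g_{15} = 362.

362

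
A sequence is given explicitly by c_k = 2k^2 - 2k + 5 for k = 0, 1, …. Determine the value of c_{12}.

c_{12} = 2·12^2 - 2·12 + 5 = 269.

269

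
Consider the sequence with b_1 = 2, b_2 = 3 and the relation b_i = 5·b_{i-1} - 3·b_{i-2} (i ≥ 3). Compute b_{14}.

77158827

Iterate the recurrence:
b_3 = 9;  b_4 = 36;  b_5 = 153;  …;  b_{11} = 968589;  b_{12} = 4167621;  b_{13} = 17932338;  b_{14} = 77158827.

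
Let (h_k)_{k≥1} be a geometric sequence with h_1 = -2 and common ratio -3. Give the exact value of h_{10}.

h_k = (-2)·(-3)^(k-1).
h_{10} = (-2)·(-3)^9 = 39366.

39366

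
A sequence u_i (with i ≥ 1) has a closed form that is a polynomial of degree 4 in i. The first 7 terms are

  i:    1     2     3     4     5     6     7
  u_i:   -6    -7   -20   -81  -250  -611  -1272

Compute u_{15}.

-38240

1st diffs: -1, -13, -61, -169, -361, -661.
2nd diffs: -12, -48, -108, -192, -300.
3rd diffs: -36, -60, -84, -108.
4th diffs: -24, -24, -24 (constant).
So u_i = -i^4 + 4i^3 - 5i^2 + i - 5.
Evaluating at i = 15 gives u_{15} = -38240.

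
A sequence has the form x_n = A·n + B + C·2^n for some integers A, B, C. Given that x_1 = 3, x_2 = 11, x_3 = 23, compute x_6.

147

The three given values yield: A + B + 2C = 3; 2A + B + 4C = 11; 3A + B + 8C = 23.
Subtracting the first from the second: A + 2C = 8.
Subtracting the second from the third: A + 4C = 12.
Solving: C = 2, A = 4, then B = -5.
So x_n = 4·n + (-5) + 2·2^n; at n=6 this is 147.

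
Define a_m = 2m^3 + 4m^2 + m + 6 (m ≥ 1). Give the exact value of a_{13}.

5089

a_{13} = 2·13^3 + 4·13^2 + 1·13 + 6 = 5089.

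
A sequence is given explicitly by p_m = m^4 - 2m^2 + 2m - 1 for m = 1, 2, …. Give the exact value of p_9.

6416

p_9 = 1·9^4 - 2·9^2 + 2·9 - 1 = 6416.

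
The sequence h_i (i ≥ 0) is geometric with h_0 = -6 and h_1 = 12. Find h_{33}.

Common ratio r = -2.
h_i = (-6)·(-2)^(i-0).
h_{33} = (-6)·(-2)^33 = 51539607552.

51539607552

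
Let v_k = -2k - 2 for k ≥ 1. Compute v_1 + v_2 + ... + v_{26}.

-754

Over k = 1..26: Σk = 351.
Total = (-2)·351 + (-2)·26 = -754.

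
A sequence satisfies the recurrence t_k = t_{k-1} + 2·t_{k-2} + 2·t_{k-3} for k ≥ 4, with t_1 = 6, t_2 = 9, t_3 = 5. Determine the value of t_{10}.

3895

Applying the relation repeatedly:
t_4 = 35; t_5 = 63; t_6 = 143; t_7 = 339; t_8 = 751; t_9 = 1715; t_{10} = 3895.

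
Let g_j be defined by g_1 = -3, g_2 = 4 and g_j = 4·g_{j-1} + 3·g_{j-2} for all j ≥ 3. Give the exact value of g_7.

Compute successive terms:
g_3 = 7, g_4 = 40, g_5 = 181, g_6 = 844, g_7 = 3919.

3919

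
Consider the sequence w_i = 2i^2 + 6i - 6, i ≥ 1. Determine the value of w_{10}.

254

w_{10} = 2·10^2 + 6·10 - 6 = 254.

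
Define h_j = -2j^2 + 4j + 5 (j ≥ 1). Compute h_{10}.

-155

h_{10} = -2·10^2 + 4·10 + 5 = -155.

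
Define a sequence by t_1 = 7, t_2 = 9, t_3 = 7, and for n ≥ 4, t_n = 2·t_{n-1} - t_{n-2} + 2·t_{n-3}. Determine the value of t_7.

175

Compute successive terms:
t_4 = 19;  t_5 = 49;  t_6 = 93;  t_7 = 175.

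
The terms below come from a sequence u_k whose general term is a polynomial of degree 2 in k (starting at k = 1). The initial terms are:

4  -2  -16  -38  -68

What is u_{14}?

-698

1st diffs: -6, -14, -22, -30.
2nd diffs: -8, -8, -8 (constant).
So u_k = -4k^2 + 6k + 2.
Evaluating at k = 14 gives u_{14} = -698.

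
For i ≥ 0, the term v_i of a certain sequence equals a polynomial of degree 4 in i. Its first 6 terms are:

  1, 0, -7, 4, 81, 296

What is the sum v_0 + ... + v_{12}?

46267

1st diffs: -1, -7, 11, 77, 215.
2nd diffs: -6, 18, 66, 138.
3rd diffs: 24, 48, 72.
4th diffs: 24, 24 (constant).
So v_i = i^4 - 2i^3 - 4i^2 + 4i + 1.
Continuing: …, 745, 1548, 2849, 4816, …, v_{12} = 16753.
Summing i = 0..12 (13 terms) gives 46267.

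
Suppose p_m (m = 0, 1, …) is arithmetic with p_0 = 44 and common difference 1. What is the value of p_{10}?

54

p_m = 44 + (m - 0)·1.
p_{10} = 44 + 10·1 = 54.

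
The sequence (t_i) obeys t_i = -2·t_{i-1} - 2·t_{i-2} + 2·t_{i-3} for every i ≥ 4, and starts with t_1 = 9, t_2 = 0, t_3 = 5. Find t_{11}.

184

Applying the relation repeatedly:
t_4 = 8; t_5 = -26; t_6 = 46; t_7 = -24; t_8 = -96; t_9 = 332; t_{10} = -520; t_{11} = 184.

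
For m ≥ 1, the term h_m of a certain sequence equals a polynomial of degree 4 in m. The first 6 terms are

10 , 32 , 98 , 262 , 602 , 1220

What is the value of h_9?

6122

1st diffs: 22, 66, 164, 340, 618.
2nd diffs: 44, 98, 176, 278.
3rd diffs: 54, 78, 102.
4th diffs: 24, 24 (constant).
Newton forward-difference form: h_m = 10 + 22·C(m-1,1) + 44·C(m-1,2) + 54·C(m-1,3) + 24·C(m-1,4).
At m = 9: m-1 = 8, so h_9 = 10 + 176 + 1232 + 3024 + 1680 = 6122.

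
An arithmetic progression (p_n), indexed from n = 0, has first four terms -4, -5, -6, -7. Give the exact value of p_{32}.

-36

Common difference d = -1.
p_n = -4 + (n - 0)·(-1).
p_{32} = -4 + 32·(-1) = -36.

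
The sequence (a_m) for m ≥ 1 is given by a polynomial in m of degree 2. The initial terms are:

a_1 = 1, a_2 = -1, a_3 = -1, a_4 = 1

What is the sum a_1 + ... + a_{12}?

1st diffs: -2, 0, 2.
2nd diffs: 2, 2 (constant).
Newton forward-difference form: a_m = 1 + (-2)·C(m-1,1) + 2·C(m-1,2).
Continuing: …, 5, 11, 19, 29, …, a_{12} = 89.
Summing m = 1..12 (12 terms) gives 320.

320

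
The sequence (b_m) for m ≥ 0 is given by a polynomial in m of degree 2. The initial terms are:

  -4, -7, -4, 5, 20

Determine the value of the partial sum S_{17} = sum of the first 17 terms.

1st diffs: -3, 3, 9, 15.
2nd diffs: 6, 6, 6 (constant).
Newton forward-difference form: b_m = -4 + (-3)·C(m,1) + 6·C(m,2).
Continuing: …, 41, 68, 101, 140, …, b_{16} = 668.
Summing m = 0..16 (17 terms) gives 3604.

3604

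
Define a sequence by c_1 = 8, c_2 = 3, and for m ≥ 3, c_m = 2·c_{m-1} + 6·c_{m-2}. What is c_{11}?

1268064

Iterate the recurrence:
c_3 = 54; c_4 = 126; c_5 = 576; c_6 = 1908; c_7 = 7272; c_8 = 25992; c_9 = 95616; c_{10} = 347184; c_{11} = 1268064.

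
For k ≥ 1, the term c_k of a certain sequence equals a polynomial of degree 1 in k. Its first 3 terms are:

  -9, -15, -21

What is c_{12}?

-75

1st diffs: -6, -6 (constant).
So c_k = -6k - 3.
Evaluating at k = 12 gives c_{12} = -75.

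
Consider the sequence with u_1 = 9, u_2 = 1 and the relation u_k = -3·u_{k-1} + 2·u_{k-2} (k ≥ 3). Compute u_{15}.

51952695

Applying the relation repeatedly:
u_3 = 15; u_4 = -43; u_5 = 159; …; u_{12} = -1149979; u_{13} = 4095711; u_{14} = -14587091; u_{15} = 51952695.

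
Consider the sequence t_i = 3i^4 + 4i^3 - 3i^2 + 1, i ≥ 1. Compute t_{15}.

t_{15} = 3·15^4 + 4·15^3 - 3·15^2 + 1 = 164701.

164701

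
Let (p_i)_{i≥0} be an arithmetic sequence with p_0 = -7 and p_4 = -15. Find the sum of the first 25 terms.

Common difference d = (-15 - (-7)) / (4 - 0) = -2.
p_i = -7 + (i - 0)·(-2).
p_{24} = -55; S = 25·(-7 + (-55))/2 = -775.

-775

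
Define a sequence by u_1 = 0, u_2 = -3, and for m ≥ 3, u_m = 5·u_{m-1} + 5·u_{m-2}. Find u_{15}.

-24828984375

Compute successive terms:
u_3 = -15;  u_4 = -90;  u_5 = -525;  …;  u_{12} = -123759375;  u_{13} = -724500000;  u_{14} = -4241296875;  u_{15} = -24828984375.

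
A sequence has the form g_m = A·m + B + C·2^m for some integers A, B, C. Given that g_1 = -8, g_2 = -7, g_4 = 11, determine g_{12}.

Plug in m = 1, 2, 4: A + B + 2C = -8; 2A + B + 4C = -7; 4A + B + 16C = 11.
Subtracting the first from the second: A + 2C = 1.
Subtracting the second from the third: 2A + 12C = 18.
Solving: C = 2, A = -3, then B = -9.
Therefore g_{12} = -36 + (-9) + 2·4096 = 8147.

8147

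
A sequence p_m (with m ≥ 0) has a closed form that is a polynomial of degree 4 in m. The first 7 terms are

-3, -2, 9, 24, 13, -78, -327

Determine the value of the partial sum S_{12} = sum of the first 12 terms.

1st diffs: 1, 11, 15, -11, -91, -249.
2nd diffs: 10, 4, -26, -80, -158.
3rd diffs: -6, -30, -54, -78.
4th diffs: -24, -24, -24 (constant).
Newton forward-difference form: p_m = -3 + 1·C(m,1) + 10·C(m,2) + (-6)·C(m,3) + (-24)·C(m,4).
Continuing: …, -836, -1731, -3162, -5303, …, p_{11} = -8352.
Summing m = 0..11 (12 terms) gives -19748.

-19748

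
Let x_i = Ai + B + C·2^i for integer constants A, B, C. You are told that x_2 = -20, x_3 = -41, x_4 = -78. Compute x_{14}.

Plug in i = 2, 3, 4: 2A + B + 4C = -20; 3A + B + 8C = -41; 4A + B + 16C = -78.
Subtracting the first from the second: A + 4C = -21.
Subtracting the second from the third: A + 8C = -37.
Solving: C = -4, A = -5, then B = 6.
Hence x_{14} = -5·14 + 6 + (-4)·16384 = -65600.

-65600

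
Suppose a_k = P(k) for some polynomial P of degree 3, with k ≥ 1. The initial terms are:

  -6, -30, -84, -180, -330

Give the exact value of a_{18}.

-12654

1st diffs: -24, -54, -96, -150.
2nd diffs: -30, -42, -54.
3rd diffs: -12, -12 (constant).
Newton forward-difference form: a_k = -6 + (-24)·C(k-1,1) + (-30)·C(k-1,2) + (-12)·C(k-1,3).
At k = 18: k-1 = 17, so a_{18} = -6 - 408 - 4080 - 8160 = -12654.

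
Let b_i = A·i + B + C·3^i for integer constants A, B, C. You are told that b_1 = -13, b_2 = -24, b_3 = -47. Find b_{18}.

-387420584

Plug in i = 1, 2, 3: A + B + 3C = -13; 2A + B + 9C = -24; 3A + B + 27C = -47.
Subtracting the first from the second: A + 6C = -11.
Subtracting the second from the third: A + 18C = -23.
Solving: C = -1, A = -5, then B = -5.
So b_i = -5·i + (-5) + (-1)·3^i; at i=18 this is -387420584.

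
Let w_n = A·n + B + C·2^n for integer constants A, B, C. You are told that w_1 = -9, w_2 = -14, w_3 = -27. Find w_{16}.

-262100

At n = 1, 2, 3: A + B + 2C = -9; 2A + B + 4C = -14; 3A + B + 8C = -27.
Subtracting the first from the second: A + 2C = -5.
Subtracting the second from the third: A + 4C = -13.
Solving: C = -4, A = 3, then B = -4.
So w_n = 3·n + (-4) + (-4)·2^n; at n=16 this is -262100.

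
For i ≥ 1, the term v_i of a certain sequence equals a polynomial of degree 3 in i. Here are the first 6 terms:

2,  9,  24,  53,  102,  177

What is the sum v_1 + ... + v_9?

1st diffs: 7, 15, 29, 49, 75.
2nd diffs: 8, 14, 20, 26.
3rd diffs: 6, 6, 6 (constant).
Newton forward-difference form: v_i = 2 + 7·C(i-1,1) + 8·C(i-1,2) + 6·C(i-1,3).
Continuing: 284, 429, 618.
Summing i = 1..9 (9 terms) gives 1698.

1698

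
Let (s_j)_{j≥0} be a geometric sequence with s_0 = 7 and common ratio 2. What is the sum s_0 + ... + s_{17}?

s_j = 7·2^(j-0).
S = 7·(2^18 - 1)/(2 - 1) = 7·(262144 - 1)/(1) = 1835001.

1835001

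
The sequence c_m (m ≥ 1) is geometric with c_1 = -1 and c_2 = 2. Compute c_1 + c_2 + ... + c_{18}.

87381

Common ratio r = -2.
c_m = (-1)·(-2)^(m-1).
S = (-1)·((-2)^18 - 1)/(-2 - 1) = (-1)·(262144 - 1)/(-3) = 87381.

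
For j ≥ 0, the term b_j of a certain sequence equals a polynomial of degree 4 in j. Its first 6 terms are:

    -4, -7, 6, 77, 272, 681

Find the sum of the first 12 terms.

43072

1st diffs: -3, 13, 71, 195, 409.
2nd diffs: 16, 58, 124, 214.
3rd diffs: 42, 66, 90.
4th diffs: 24, 24 (constant).
So b_j = j^4 + j^3 - 2j^2 - 3j - 4.
Continuing: …, 1418, 2621, 4452, 7097, …, b_{11} = 15693.
Summing j = 0..11 (12 terms) gives 43072.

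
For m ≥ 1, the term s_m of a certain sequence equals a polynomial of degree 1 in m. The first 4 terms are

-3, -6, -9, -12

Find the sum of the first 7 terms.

-84

1st diffs: -3, -3, -3 (constant).
So s_m = -3m.
Continuing: -15, -18, -21.
Summing m = 1..7 (7 terms) gives -84.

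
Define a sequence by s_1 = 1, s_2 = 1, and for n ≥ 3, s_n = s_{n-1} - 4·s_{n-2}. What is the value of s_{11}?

989

Applying the relation repeatedly:
s_3 = -3, s_4 = -7, s_5 = 5, s_6 = 33, s_7 = 13, s_8 = -119, s_9 = -171, s_{10} = 305, s_{11} = 989.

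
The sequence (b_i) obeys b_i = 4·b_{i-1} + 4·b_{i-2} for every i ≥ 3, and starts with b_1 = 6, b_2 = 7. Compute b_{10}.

3018496

b_3 = 52  b_4 = 236  b_5 = 1152  b_6 = 5552  b_7 = 26816  b_8 = 129472  b_9 = 625152  b_{10} = 3018496.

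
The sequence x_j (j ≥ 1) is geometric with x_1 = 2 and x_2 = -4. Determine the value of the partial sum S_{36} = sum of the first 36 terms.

Common ratio r = -2.
x_j = 2·(-2)^(j-1).
S = 2·((-2)^36 - 1)/(-2 - 1) = 2·(68719476736 - 1)/(-3) = -45812984490.

-45812984490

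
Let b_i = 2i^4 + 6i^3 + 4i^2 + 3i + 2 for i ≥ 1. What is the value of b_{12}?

52454

b_{12} = 2·12^4 + 6·12^3 + 4·12^2 + 3·12 + 2 = 52454.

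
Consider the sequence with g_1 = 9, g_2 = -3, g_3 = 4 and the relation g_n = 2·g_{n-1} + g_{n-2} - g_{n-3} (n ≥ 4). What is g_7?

-17

g_4 = -4;  g_5 = -1;  g_6 = -10;  g_7 = -17.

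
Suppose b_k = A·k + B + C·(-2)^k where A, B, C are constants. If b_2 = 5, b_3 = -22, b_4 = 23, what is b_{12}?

8159

Plug in k = 2, 3, 4: 2A + B + 4C = 5; 3A + B - 8C = -22; 4A + B + 16C = 23.
Subtracting the first from the second: A - 12C = -27.
Subtracting the second from the third: A + 24C = 45.
Solving: C = 2, A = -3, then B = 3.
Hence b_{12} = -3·12 + 3 + 2·4096 = 8159.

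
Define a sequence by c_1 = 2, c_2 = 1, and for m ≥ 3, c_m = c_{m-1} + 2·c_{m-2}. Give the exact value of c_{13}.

Step forward from the initial values:
c_3 = 5, c_4 = 7, c_5 = 17, …, c_{10} = 511, c_{11} = 1025, c_{12} = 2047, c_{13} = 4097.
(Characteristic roots are 2 and -1.)

4097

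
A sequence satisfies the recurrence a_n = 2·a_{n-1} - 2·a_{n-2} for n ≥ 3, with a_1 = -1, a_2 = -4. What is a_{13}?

Applying the relation repeatedly:
a_3 = -6, a_4 = -4, a_5 = 4, …, a_{10} = -64, a_{11} = -96, a_{12} = -64, a_{13} = 64.

64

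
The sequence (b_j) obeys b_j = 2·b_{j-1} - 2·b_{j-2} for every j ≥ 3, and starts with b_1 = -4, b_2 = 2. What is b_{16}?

b_3 = 12, b_4 = 20, b_5 = 16, …, b_{13} = 256, b_{14} = -128, b_{15} = -768, b_{16} = -1280.

-1280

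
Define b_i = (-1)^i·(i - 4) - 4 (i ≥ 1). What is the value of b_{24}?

16

(-1)^24 = 1; i - 4 at i=24 is 20; so b_{24} = 16.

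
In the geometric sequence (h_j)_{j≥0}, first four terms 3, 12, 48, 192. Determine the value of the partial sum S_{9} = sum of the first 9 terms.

Common ratio r = 4.
h_j = 3·4^(j-0).
S = 3·(4^9 - 1)/(4 - 1) = 3·(262144 - 1)/(3) = 262143.

262143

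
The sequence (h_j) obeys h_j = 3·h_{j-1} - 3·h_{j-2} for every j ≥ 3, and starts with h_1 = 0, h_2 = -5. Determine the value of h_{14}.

-3645

Applying the relation repeatedly:
h_3 = -15;  h_4 = -30;  h_5 = -45;  …;  h_{11} = 1215;  h_{12} = 1215;  h_{13} = 0;  h_{14} = -3645.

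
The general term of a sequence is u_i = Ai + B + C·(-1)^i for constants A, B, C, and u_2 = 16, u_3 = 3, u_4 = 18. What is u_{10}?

Write the equations: 2A + B + C = 16; 3A + B - C = 3; 4A + B + C = 18.
Subtracting the first from the second: A - 2C = -13.
Subtracting the second from the third: A + 2C = 15.
Solving: C = 7, A = 1, then B = 7.
So u_i = 1·i + 7 + 7·(-1)^i; at i=10 this is 24.

24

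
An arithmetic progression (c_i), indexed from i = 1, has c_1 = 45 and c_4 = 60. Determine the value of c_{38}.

230

Common difference d = (60 - 45) / (4 - 1) = 5.
c_i = 45 + (i - 1)·5.
c_{38} = 45 + 37·5 = 230.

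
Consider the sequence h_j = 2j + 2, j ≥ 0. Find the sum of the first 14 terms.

210

Over j = 0..13: Σj = 91.
Total = (2)·91 + (2)·14 = 210.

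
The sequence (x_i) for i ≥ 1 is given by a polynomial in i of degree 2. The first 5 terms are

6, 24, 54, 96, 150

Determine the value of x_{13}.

1st diffs: 18, 30, 42, 54.
2nd diffs: 12, 12, 12 (constant).
Newton forward-difference form: x_i = 6 + 18·C(i-1,1) + 12·C(i-1,2).
At i = 13: i-1 = 12, so x_{13} = 6 + 216 + 792 = 1014.

1014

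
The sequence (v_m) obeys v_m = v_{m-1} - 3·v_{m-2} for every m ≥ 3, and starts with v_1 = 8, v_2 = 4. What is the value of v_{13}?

Step forward from the initial values:
v_3 = -20  v_4 = -32  v_5 = 28  …  v_{10} = 544  v_{11} = 1900  v_{12} = 268  v_{13} = -5432.

-5432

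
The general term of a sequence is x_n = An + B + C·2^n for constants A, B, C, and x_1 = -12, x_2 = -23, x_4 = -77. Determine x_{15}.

At n = 1, 2, 4: A + B + 2C = -12; 2A + B + 4C = -23; 4A + B + 16C = -77.
Subtracting the first from the second: A + 2C = -11.
Subtracting the second from the third: 2A + 12C = -54.
Solving: C = -4, A = -3, then B = -1.
Therefore x_{15} = -45 + (-1) + (-4)·32768 = -131118.

-131118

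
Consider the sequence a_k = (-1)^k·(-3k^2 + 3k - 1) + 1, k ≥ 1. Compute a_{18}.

-918

(-1)^18 = 1; -3k^2 + 3k - 1 at k=18 is -919; so a_{18} = -918.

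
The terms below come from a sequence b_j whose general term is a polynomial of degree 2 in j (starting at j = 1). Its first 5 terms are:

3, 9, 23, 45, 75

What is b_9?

1st diffs: 6, 14, 22, 30.
2nd diffs: 8, 8, 8 (constant).
Newton forward-difference form: b_j = 3 + 6·C(j-1,1) + 8·C(j-1,2).
At j = 9: j-1 = 8, so b_9 = 3 + 48 + 224 = 275.

275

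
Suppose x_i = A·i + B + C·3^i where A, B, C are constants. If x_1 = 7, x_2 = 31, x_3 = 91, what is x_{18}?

1162261567

At i = 1, 2, 3: A + B + 3C = 7; 2A + B + 9C = 31; 3A + B + 27C = 91.
Subtracting the first from the second: A + 6C = 24.
Subtracting the second from the third: A + 18C = 60.
Solving: C = 3, A = 6, then B = -8.
Hence x_{18} = 6·18 + (-8) + 3·387420489 = 1162261567.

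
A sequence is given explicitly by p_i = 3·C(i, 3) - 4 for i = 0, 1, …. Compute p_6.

C(6, 3) = 20, so p_6 = 56.

56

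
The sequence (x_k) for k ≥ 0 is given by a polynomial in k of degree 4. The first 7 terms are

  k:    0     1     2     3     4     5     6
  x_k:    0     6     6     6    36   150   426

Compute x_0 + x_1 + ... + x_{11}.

21054

1st diffs: 6, 0, 0, 30, 114, 276.
2nd diffs: -6, 0, 30, 84, 162.
3rd diffs: 6, 30, 54, 78.
4th diffs: 24, 24, 24 (constant).
Newton forward-difference form: x_k = 6·C(k,1) + (-6)·C(k,2) + 6·C(k,3) + 24·C(k,4).
Continuing: …, 966, 1896, 3366, 5550, …, x_{11} = 8646.
Summing k = 0..11 (12 terms) gives 21054.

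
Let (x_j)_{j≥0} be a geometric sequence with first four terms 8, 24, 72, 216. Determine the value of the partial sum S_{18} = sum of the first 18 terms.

1549681952

Common ratio r = 3.
x_j = 8·3^(j-0).
S = 8·(3^18 - 1)/(3 - 1) = 8·(387420489 - 1)/(2) = 1549681952.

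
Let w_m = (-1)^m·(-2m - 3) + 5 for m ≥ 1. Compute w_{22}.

-42

(-1)^22 = 1; -2m - 3 at m=22 is -47; so w_{22} = -42.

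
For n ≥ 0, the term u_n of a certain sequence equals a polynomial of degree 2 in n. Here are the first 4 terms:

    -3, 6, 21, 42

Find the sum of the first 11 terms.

1452

1st diffs: 9, 15, 21.
2nd diffs: 6, 6 (constant).
Newton forward-difference form: u_n = -3 + 9·C(n,1) + 6·C(n,2).
Continuing: …, 69, 102, 141, 186, …, u_{10} = 357.
Summing n = 0..10 (11 terms) gives 1452.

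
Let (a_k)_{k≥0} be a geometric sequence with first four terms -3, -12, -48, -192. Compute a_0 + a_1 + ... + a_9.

-1048575

Common ratio r = 4.
a_k = (-3)·4^(k-0).
S = (-3)·(4^10 - 1)/(4 - 1) = (-3)·(1048576 - 1)/(3) = -1048575.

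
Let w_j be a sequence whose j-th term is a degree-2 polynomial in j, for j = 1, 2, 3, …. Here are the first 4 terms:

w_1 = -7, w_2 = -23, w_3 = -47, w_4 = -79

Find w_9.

1st diffs: -16, -24, -32.
2nd diffs: -8, -8 (constant).
Newton forward-difference form: w_j = -7 + (-16)·C(j-1,1) + (-8)·C(j-1,2).
At j = 9: j-1 = 8, so w_9 = -7 - 128 - 224 = -359.

-359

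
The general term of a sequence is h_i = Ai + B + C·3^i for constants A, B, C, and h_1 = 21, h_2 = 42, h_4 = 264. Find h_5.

At i = 1, 2, 4: A + B + 3C = 21; 2A + B + 9C = 42; 4A + B + 81C = 264.
Subtracting the first from the second: A + 6C = 21.
Subtracting the second from the third: 2A + 72C = 222.
Solving: C = 3, A = 3, then B = 9.
So h_i = 3·i + 9 + 3·3^i; at i=5 this is 753.

753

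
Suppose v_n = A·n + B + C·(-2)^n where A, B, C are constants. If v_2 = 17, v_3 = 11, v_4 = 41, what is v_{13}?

-8113

At n = 2, 3, 4: 2A + B + 4C = 17; 3A + B - 8C = 11; 4A + B + 16C = 41.
Subtracting the first from the second: A - 12C = -6.
Subtracting the second from the third: A + 24C = 30.
Solving: C = 1, A = 6, then B = 1.
Hence v_{13} = 6·13 + 1 + 1·(-8192) = -8113.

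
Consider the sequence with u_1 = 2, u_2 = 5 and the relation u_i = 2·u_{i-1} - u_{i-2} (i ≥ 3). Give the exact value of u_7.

Step forward from the initial values:
u_3 = 8; u_4 = 11; u_5 = 14; u_6 = 17; u_7 = 20.
(Characteristic roots are 1 and 1.)

20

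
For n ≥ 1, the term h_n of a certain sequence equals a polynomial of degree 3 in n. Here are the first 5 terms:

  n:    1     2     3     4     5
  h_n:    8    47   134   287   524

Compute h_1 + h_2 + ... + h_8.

5104

1st diffs: 39, 87, 153, 237.
2nd diffs: 48, 66, 84.
3rd diffs: 18, 18 (constant).
So h_n = 3n^3 + 6n^2 - 1.
Continuing: 863, 1322, 1919.
Summing n = 1..8 (8 terms) gives 5104.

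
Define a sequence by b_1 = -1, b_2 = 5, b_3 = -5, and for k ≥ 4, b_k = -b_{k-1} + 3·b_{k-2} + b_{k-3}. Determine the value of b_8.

363

Iterate the recurrence:
b_4 = 19; b_5 = -29; b_6 = 81; b_7 = -149; b_8 = 363.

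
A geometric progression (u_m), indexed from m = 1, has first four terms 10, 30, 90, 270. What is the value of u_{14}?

Common ratio r = 3.
u_m = 10·3^(m-1).
u_{14} = 10·3^13 = 15943230.

15943230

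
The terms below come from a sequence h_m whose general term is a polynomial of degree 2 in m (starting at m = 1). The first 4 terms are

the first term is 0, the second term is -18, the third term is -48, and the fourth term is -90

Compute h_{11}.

1st diffs: -18, -30, -42.
2nd diffs: -12, -12 (constant).
So h_m = -6m^2 + 6.
Evaluating at m = 11 gives h_{11} = -720.

-720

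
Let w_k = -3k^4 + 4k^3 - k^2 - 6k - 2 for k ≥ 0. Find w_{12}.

-55514

w_{12} = -3·12^4 + 4·12^3 - 1·12^2 - 6·12 - 2 = -55514.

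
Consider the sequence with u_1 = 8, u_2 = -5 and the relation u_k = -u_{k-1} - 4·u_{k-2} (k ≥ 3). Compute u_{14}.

Applying the relation repeatedly:
u_3 = -27  u_4 = 47  u_5 = 61  …  u_{11} = 6997  u_{12} = 4815  u_{13} = -32803  u_{14} = 13543.

13543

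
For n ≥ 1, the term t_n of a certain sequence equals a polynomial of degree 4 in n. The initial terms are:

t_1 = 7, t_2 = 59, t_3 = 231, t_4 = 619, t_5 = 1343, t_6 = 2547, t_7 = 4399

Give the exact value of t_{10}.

15883

1st diffs: 52, 172, 388, 724, 1204, 1852.
2nd diffs: 120, 216, 336, 480, 648.
3rd diffs: 96, 120, 144, 168.
4th diffs: 24, 24, 24 (constant).
Newton forward-difference form: t_n = 7 + 52·C(n-1,1) + 120·C(n-1,2) + 96·C(n-1,3) + 24·C(n-1,4).
At n = 10: n-1 = 9, so t_{10} = 7 + 468 + 4320 + 8064 + 3024 = 15883.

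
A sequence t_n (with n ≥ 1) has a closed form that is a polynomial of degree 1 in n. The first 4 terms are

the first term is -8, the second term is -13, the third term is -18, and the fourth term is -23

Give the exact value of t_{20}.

1st diffs: -5, -5, -5 (constant).
So t_n = -5n - 3.
Evaluating at n = 20 gives t_{20} = -103.

-103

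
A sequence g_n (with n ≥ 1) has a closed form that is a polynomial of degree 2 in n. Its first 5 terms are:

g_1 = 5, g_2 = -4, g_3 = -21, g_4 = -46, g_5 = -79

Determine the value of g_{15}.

1st diffs: -9, -17, -25, -33.
2nd diffs: -8, -8, -8 (constant).
Newton forward-difference form: g_n = 5 + (-9)·C(n-1,1) + (-8)·C(n-1,2).
At n = 15: n-1 = 14, so g_{15} = 5 - 126 - 728 = -849.

-849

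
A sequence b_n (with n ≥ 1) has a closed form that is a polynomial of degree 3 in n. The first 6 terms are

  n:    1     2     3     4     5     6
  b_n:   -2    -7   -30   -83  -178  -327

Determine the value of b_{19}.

1st diffs: -5, -23, -53, -95, -149.
2nd diffs: -18, -30, -42, -54.
3rd diffs: -12, -12, -12 (constant).
Newton forward-difference form: b_n = -2 + (-5)·C(n-1,1) + (-18)·C(n-1,2) + (-12)·C(n-1,3).
At n = 19: n-1 = 18, so b_{19} = -2 - 90 - 2754 - 9792 = -12638.

-12638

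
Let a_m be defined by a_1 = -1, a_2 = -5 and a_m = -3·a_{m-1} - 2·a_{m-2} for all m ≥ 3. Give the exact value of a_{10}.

-3065

Iterate the recurrence:
a_3 = 17  a_4 = -41  a_5 = 89  a_6 = -185  a_7 = 377  a_8 = -761  a_9 = 1529  a_{10} = -3065.
(Characteristic roots are -1 and -2.)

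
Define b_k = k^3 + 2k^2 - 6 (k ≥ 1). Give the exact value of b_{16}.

4602

b_{16} = 1·16^3 + 2·16^2 - 6 = 4602.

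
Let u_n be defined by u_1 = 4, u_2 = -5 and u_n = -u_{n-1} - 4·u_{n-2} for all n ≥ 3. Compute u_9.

-803

u_3 = -11, u_4 = 31, u_5 = 13, u_6 = -137, u_7 = 85, u_8 = 463, u_9 = -803.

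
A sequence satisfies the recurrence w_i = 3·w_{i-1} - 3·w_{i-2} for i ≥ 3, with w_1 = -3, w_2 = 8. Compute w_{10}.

Applying the relation repeatedly:
w_3 = 33;  w_4 = 75;  w_5 = 126;  w_6 = 153;  w_7 = 81;  w_8 = -216;  w_9 = -891;  w_{10} = -2025.

-2025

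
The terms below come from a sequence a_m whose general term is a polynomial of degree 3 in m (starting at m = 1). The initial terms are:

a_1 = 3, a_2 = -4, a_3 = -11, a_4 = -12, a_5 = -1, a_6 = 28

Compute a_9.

283

1st diffs: -7, -7, -1, 11, 29.
2nd diffs: 0, 6, 12, 18.
3rd diffs: 6, 6, 6 (constant).
Newton forward-difference form: a_m = 3 + (-7)·C(m-1,1) + 6·C(m-1,3).
At m = 9: m-1 = 8, so a_9 = 3 - 56 + 336 = 283.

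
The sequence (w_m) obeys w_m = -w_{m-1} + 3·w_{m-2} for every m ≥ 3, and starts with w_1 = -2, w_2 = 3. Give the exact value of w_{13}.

-34578

w_3 = -9;  w_4 = 18;  w_5 = -45;  …;  w_{10} = 2826;  w_{11} = -6525;  w_{12} = 15003;  w_{13} = -34578.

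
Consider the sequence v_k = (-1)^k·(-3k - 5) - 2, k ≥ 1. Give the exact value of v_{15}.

(-1)^15 = -1; -3k - 5 at k=15 is -50; so v_{15} = 48.

48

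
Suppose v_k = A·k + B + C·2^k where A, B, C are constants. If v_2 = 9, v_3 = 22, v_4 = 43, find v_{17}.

At k = 2, 3, 4: 2A + B + 4C = 9; 3A + B + 8C = 22; 4A + B + 16C = 43.
Subtracting the first from the second: A + 4C = 13.
Subtracting the second from the third: A + 8C = 21.
Solving: C = 2, A = 5, then B = -9.
Therefore v_{17} = 85 + (-9) + 2·131072 = 262220.

262220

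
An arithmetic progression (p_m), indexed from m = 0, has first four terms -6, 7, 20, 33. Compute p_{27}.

345

Common difference d = 13.
p_m = -6 + (m - 0)·13.
p_{27} = -6 + 27·13 = 345.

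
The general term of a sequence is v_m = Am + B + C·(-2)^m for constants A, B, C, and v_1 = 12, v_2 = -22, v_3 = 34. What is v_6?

-338

Write the equations: A + B - 2C = 12; 2A + B + 4C = -22; 3A + B - 8C = 34.
Subtracting the first from the second: A + 6C = -34.
Subtracting the second from the third: A - 12C = 56.
Solving: C = -5, A = -4, then B = 6.
So v_m = -4·m + 6 + (-5)·(-2)^m; at m=6 this is -338.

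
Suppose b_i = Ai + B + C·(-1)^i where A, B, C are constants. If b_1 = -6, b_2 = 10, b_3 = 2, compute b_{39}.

146

The three given values yield: A + B - C = -6; 2A + B + C = 10; 3A + B - C = 2.
Subtracting the first from the second: A + 2C = 16.
Subtracting the second from the third: A - 2C = -8.
Solving: C = 6, A = 4, then B = -4.
Therefore b_{39} = 156 + (-4) + 6·(-1) = 146.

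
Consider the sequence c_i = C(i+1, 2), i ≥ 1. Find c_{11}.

C(12, 2) = 66, so c_{11} = 66.

66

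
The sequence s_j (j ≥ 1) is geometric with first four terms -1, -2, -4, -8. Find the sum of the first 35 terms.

-34359738367

Common ratio r = 2.
s_j = (-1)·2^(j-1).
S = (-1)·(2^35 - 1)/(2 - 1) = (-1)·(34359738368 - 1)/(1) = -34359738367.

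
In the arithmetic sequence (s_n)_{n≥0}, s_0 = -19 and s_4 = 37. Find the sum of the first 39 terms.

Common difference d = (37 - (-19)) / (4 - 0) = 14.
s_n = -19 + (n - 0)·14.
s_{38} = 513; S = 39·(-19 + 513)/2 = 9633.

9633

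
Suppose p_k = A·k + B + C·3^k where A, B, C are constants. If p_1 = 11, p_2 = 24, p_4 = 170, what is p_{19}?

2324522957

At k = 1, 2, 4: A + B + 3C = 11; 2A + B + 9C = 24; 4A + B + 81C = 170.
Subtracting the first from the second: A + 6C = 13.
Subtracting the second from the third: 2A + 72C = 146.
Solving: C = 2, A = 1, then B = 4.
So p_k = 1·k + 4 + 2·3^k; at k=19 this is 2324522957.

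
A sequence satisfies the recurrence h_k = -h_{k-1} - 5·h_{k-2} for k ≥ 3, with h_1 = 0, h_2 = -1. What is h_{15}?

-559

Applying the relation repeatedly:
h_3 = 1;  h_4 = 4;  h_5 = -9;  …;  h_{12} = -2531;  h_{13} = -3024;  h_{14} = 15679;  h_{15} = -559.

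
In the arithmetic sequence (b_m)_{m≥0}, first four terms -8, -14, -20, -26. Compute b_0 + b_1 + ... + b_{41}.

-5502

Common difference d = -6.
b_m = -8 + (m - 0)·(-6).
b_{41} = -254; S = 42·(-8 + (-254))/2 = -5502.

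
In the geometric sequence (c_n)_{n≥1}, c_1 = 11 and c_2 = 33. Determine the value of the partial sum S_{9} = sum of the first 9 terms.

Common ratio r = 3.
c_n = 11·3^(n-1).
S = 11·(3^9 - 1)/(3 - 1) = 11·(19683 - 1)/(2) = 108251.

108251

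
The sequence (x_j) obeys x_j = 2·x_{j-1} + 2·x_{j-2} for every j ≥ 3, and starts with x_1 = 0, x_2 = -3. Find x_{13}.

-149760

x_3 = -6; x_4 = -18; x_5 = -48; …; x_{10} = -7344; x_{11} = -20064; x_{12} = -54816; x_{13} = -149760.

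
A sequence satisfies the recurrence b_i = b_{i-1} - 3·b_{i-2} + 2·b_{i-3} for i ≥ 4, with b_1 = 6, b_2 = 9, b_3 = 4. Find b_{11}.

355

Applying the relation repeatedly:
b_4 = -11;  b_5 = -5;  b_6 = 36;  b_7 = 29;  b_8 = -89;  b_9 = -104;  b_{10} = 221;  b_{11} = 355.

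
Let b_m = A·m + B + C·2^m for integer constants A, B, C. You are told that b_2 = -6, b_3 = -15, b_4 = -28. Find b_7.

Plug in m = 2, 3, 4: 2A + B + 4C = -6; 3A + B + 8C = -15; 4A + B + 16C = -28.
Subtracting the first from the second: A + 4C = -9.
Subtracting the second from the third: A + 8C = -13.
Solving: C = -1, A = -5, then B = 8.
So b_m = -5·m + 8 + (-1)·2^m; at m=7 this is -155.

-155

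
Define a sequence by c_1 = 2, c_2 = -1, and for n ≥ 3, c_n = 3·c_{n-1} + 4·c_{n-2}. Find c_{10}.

c_3 = 5, c_4 = 11, c_5 = 53, c_6 = 203, c_7 = 821, c_8 = 3275, c_9 = 13109, c_{10} = 52427.
(Characteristic roots are 4 and -1.)

52427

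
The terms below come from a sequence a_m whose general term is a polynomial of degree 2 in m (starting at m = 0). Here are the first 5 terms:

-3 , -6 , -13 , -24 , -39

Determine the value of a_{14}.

1st diffs: -3, -7, -11, -15.
2nd diffs: -4, -4, -4 (constant).
So a_m = -2m^2 - m - 3.
Evaluating at m = 14 gives a_{14} = -409.

-409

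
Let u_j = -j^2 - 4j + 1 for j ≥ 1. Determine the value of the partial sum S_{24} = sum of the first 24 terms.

Over j = 1..24: Σj = 300, Σj² = 4900.
Total = (-1)·4900 + (-4)·300 + (1)·24 = -6076.

-6076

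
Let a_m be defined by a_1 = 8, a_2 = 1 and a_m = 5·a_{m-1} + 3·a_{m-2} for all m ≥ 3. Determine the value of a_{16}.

125020831972

Iterate the recurrence:
a_3 = 29; a_4 = 148; a_5 = 827; …; a_{13} = 734730872; a_{14} = 4071423889; a_{15} = 22561312061; a_{16} = 125020831972.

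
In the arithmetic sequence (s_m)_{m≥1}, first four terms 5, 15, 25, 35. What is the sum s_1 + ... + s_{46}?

Common difference d = 10.
s_m = 5 + (m - 1)·10.
s_{46} = 455; S = 46·(5 + 455)/2 = 10580.

10580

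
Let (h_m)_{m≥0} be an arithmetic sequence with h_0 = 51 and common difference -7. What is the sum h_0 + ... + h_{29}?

-1515

h_m = 51 + (m - 0)·(-7).
h_{29} = -152; S = 30·(51 + (-152))/2 = -1515.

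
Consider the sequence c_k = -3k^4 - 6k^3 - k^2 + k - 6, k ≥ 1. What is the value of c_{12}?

-72714

c_{12} = -3·12^4 - 6·12^3 - 1·12^2 + 1·12 - 6 = -72714.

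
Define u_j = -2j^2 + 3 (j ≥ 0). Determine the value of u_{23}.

u_{23} = -2·23^2 + 3 = -1055.

-1055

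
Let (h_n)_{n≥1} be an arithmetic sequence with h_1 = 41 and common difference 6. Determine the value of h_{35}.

245

h_n = 41 + (n - 1)·6.
h_{35} = 41 + 34·6 = 245.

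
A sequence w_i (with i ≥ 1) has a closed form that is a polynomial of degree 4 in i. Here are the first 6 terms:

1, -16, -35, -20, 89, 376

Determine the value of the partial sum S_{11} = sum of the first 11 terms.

1st diffs: -17, -19, 15, 109, 287.
2nd diffs: -2, 34, 94, 178.
3rd diffs: 36, 60, 84.
4th diffs: 24, 24 (constant).
Newton forward-difference form: w_i = 1 + (-17)·C(i-1,1) + (-2)·C(i-1,2) + 36·C(i-1,3) + 24·C(i-1,4).
Continuing: …, 949, 1940, 3505, 5824, …, w_{11} = 9101.
Summing i = 1..11 (11 terms) gives 21714.

21714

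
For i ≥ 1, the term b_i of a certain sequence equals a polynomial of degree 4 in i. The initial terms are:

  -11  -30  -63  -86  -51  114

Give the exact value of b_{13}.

15997

1st diffs: -19, -33, -23, 35, 165.
2nd diffs: -14, 10, 58, 130.
3rd diffs: 24, 48, 72.
4th diffs: 24, 24 (constant).
Newton forward-difference form: b_i = -11 + (-19)·C(i-1,1) + (-14)·C(i-1,2) + 24·C(i-1,3) + 24·C(i-1,4).
At i = 13: i-1 = 12, so b_{13} = -11 - 228 - 924 + 5280 + 11880 = 15997.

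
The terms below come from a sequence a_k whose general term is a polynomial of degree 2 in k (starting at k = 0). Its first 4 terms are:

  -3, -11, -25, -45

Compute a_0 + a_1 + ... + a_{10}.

1st diffs: -8, -14, -20.
2nd diffs: -6, -6 (constant).
Newton forward-difference form: a_k = -3 + (-8)·C(k,1) + (-6)·C(k,2).
Continuing: …, -71, -103, -141, -185, …, a_{10} = -353.
Summing k = 0..10 (11 terms) gives -1463.

-1463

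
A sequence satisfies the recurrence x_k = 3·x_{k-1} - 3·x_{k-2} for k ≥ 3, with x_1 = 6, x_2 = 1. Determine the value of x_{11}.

2673

Applying the relation repeatedly:
x_3 = -15;  x_4 = -48;  x_5 = -99;  x_6 = -153;  x_7 = -162;  x_8 = -27;  x_9 = 405;  x_{10} = 1296;  x_{11} = 2673.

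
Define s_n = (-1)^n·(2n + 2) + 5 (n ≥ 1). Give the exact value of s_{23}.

(-1)^23 = -1; 2n + 2 at n=23 is 48; so s_{23} = -43.

-43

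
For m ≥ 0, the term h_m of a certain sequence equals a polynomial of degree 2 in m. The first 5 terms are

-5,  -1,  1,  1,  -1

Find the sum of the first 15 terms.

-565

1st diffs: 4, 2, 0, -2.
2nd diffs: -2, -2, -2 (constant).
Newton forward-difference form: h_m = -5 + 4·C(m,1) + (-2)·C(m,2).
Continuing: …, -5, -11, -19, -29, …, h_{14} = -131.
Summing m = 0..14 (15 terms) gives -565.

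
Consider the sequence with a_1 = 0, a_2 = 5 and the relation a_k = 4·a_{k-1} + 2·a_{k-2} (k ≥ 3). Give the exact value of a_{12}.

a_3 = 20; a_4 = 90; a_5 = 400; a_6 = 1780; a_7 = 7920; a_8 = 35240; a_9 = 156800; a_{10} = 697680; a_{11} = 3104320; a_{12} = 13812640.

13812640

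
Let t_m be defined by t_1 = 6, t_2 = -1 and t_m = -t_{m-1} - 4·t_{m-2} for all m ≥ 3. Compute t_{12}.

Step forward from the initial values:
t_3 = -23; t_4 = 27; t_5 = 65; t_6 = -173; t_7 = -87; t_8 = 779; t_9 = -431; t_{10} = -2685; t_{11} = 4409; t_{12} = 6331.

6331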